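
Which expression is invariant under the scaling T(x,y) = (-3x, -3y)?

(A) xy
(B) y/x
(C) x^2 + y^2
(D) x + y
B

Under the uniform scaling T(x,y) = (-3x, -3y):
Substitute the transformed coordinates into each option and compare with the original:
(A) xy  ->  (-3x)(-3y) = 9xy   [differs from xy: not invariant]
(B) y/x  ->  (-3y)/(-3x) = y/x   [equals y/x: invariant]
(C) x^2 + y^2  ->  (-3x)^2 + (-3y)^2 = 9x^2 + 9y^2   [differs from x^2 + y^2: not invariant]
(D) x + y  ->  (-3x) + (-3y) = -3x - 3y   [differs from x + y: not invariant]

Only option (B), y/x, is unchanged by the transformation.
The common factor -3 cancels in a ratio of coordinates, while sums, products and sums of squares pick up factors of -3 or 9.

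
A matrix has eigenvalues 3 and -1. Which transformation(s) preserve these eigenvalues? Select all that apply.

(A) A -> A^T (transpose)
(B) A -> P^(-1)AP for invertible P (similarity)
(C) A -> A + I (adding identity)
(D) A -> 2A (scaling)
A and B

Eigenvalues are preserved by:
1. Similarity transformations: A -> P^(-1)AP (same characteristic polynomial)
2. Transpose: A^T has the same eigenvalues as A

Eigenvalues are NOT preserved by:
- Adding identity: eigenvalues become 3+1, -1+1
- Scaling: eigenvalues become 6, -2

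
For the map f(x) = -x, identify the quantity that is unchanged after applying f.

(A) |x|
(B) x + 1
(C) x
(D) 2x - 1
A

For f(x) = -x:
Applying f replaces x by -x. Since |-x| = |x|, the absolute value is unchanged by f, whereas x -> -x, 2x - 1 -> -2x - 1 and x + 1 -> -x + 1 all change.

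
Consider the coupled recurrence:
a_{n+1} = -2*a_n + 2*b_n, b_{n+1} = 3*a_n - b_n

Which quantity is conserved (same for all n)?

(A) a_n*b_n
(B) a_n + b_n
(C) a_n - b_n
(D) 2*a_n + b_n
B

Replace a_n by a_{n+1} = -2*a_n + 2*b_n and b_n by b_{n+1} = 3*a_n - b_n in each option and simplify:
(A) a_n*b_n  ->  (-2*a_n + 2*b_n)*(3*a_n - b_n) = -6*a_n^2 + 8*a_n*b_n - 2*b_n^2   [not conserved]
(B) a_n + b_n  ->  (-2*a_n + 2*b_n) + (3*a_n - b_n) = a_n + b_n   [conserved]
(C) a_n - b_n  ->  (-2*a_n + 2*b_n) - (3*a_n - b_n) = -5*a_n + 3*b_n   [not conserved]
(D) 2*a_n + b_n  ->  2*(-2*a_n + 2*b_n) + (3*a_n - b_n) = -a_n + 3*b_n   [not conserved]

Only (B) a_n + b_n returns to itself after one step, so it is the conserved quantity.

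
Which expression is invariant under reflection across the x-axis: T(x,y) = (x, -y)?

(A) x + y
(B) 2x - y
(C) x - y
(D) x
D

The map is reflection across the x-axis: T(x,y) = (x, -y).
Substitute the transformed coordinates into each option and compare with the original:
(A) x + y  ->  (x) + (-y) = x - y   [differs from x + y: not invariant]
(B) 2x - y  ->  2(x) - (-y) = 2x + y   [differs from 2x - y: not invariant]
(C) x - y  ->  (x) - (-y) = x + y   [differs from x - y: not invariant]
(D) x  ->  (x) = x   [equals x: invariant]

Only option (D), x, is unchanged by the transformation.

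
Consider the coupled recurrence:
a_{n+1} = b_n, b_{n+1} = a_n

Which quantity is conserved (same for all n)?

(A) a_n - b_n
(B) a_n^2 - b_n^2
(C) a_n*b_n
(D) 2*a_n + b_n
C

Replace a_n by a_{n+1} = b_n and b_n by b_{n+1} = a_n in each option and simplify:
(A) a_n - b_n  ->  (b_n) - (a_n) = -a_n + b_n   [not conserved]
(B) a_n^2 - b_n^2  ->  (b_n)^2 - (a_n)^2 = -a_n^2 + b_n^2   [not conserved]
(C) a_n*b_n  ->  (b_n)*(a_n) = a_n*b_n   [conserved]
(D) 2*a_n + b_n  ->  2*(b_n) + (a_n) = a_n + 2*b_n   [not conserved]

Only (C) a_n*b_n returns to itself after one step, so it is the conserved quantity.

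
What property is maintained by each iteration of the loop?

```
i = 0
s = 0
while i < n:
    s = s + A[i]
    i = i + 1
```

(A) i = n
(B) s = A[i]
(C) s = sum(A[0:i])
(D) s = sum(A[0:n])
C

A loop invariant must hold before the first iteration and be re-established by every execution of the body.

(C) s = sum(A[0:i]): Initially i = 0 and s = 0 = sum of the empty slice A[0:0]. If s = sum(A[0:i]) holds at the top of an iteration, the body sets s to sum(A[0:i]) + A[i] = sum(A[0:i+1]) and then i to i+1, so s = sum(A[0:i]) holds again. At exit i = n, giving s = sum(A[0:n]).

The other options fail:
(A) i = n: false initially (i = 0); it is the exit condition, not an invariant.
(B) s = A[i]: after the first iteration s = A[0] but i = 1, so s = A[i] compares s with the wrong element (and fails in general).
(D) s = sum(A[0:n]): false before the loop (s = 0, not the full sum) -- it only becomes true at exit.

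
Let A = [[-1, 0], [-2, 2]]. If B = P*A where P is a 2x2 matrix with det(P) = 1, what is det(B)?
-2

By the multiplicative property of determinants, det(B) = det(P*A) = det(P) * det(A) = det(A),
so the determinant is invariant under multiplication by any determinant-1 matrix; we just need det(A).

det(A) = (-1)(2) - (0)(-2) = -2 - 0 = -2

Therefore det(B) = 1 * (-2) = -2.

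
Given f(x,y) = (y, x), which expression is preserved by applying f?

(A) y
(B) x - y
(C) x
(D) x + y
D

For f(x,y) = (y, x):
After applying f: x' = y, y' = x. So x' + y' = y + x = x + y.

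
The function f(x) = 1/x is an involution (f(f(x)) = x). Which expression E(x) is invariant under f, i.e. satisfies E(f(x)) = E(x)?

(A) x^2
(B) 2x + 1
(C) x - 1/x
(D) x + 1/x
D

Replace x by f(x) = 1/x in each option and simplify. As a quick numerical cross-check, also compare E(5) with E(f(5)) = E(1/5).

(A) x^2  ->  (1/x)^2 = x^(-2); check: E(5) = 25 but E(1/5) = 1/25.   [not invariant]
(B) 2x + 1  ->  2(1/x) + 1 = (x + 2)/x; check: E(5) = 11 but E(1/5) = 7/5.   [not invariant]
(C) x - 1/x  ->  (1/x) - 1/(1/x) = -x + 1/x; check: E(5) = 24/5 but E(1/5) = -24/5.   [not invariant]
(D) x + 1/x  ->  (1/x) + 1/(1/x), which simplifies back to x + 1/x; check: E(5) = 26/5, E(1/5) = 26/5.   [invariant]

Only (D) is unchanged. E is symmetric under swapping x with f(x) = 1/x, which is exactly what an involution does.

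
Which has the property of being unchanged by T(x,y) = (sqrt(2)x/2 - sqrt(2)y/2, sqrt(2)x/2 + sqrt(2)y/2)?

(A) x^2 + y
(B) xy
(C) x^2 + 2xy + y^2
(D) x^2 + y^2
D

An expression E(x,y) is invariant under T if E(T(x,y)) = E(x,y). Here T(x,y) = (sqrt(2)x/2 - sqrt(2)y/2, sqrt(2)x/2 + sqrt(2)y/2).
Substitute the transformed coordinates into each option and compare with the original:
(A) x^2 + y  ->  (sqrt(2)x/2 - sqrt(2)y/2)^2 + (sqrt(2)x/2 + sqrt(2)y/2) = x^2/2 - xy + sqrt(2)x/2 + y^2/2 + sqrt(2)y/2   [differs from x^2 + y: not invariant]
(B) xy  ->  (sqrt(2)x/2 - sqrt(2)y/2)(sqrt(2)x/2 + sqrt(2)y/2) = x^2/2 - y^2/2   [differs from xy: not invariant]
(C) x^2 + 2xy + y^2  ->  (sqrt(2)x/2 - sqrt(2)y/2)^2 + 2(sqrt(2)x/2 - sqrt(2)y/2)(sqrt(2)x/2 + sqrt(2)y/2) + (sqrt(2)x/2 + sqrt(2)y/2)^2 = 2x^2   [differs from x^2 + 2xy + y^2: not invariant]
(D) x^2 + y^2  ->  (sqrt(2)x/2 - sqrt(2)y/2)^2 + (sqrt(2)x/2 + sqrt(2)y/2)^2 = x^2 + y^2   [equals x^2 + y^2: invariant]

Only option (D), x^2 + y^2, is unchanged by the transformation.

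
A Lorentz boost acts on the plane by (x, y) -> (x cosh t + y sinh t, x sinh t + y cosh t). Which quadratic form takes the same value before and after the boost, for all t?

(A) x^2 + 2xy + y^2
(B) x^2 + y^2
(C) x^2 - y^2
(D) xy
C

Write x' = x cosh t + y sinh t, y' = x sinh t + y cosh t and substitute into each option:
(A) x^2 + 2xy + y^2: (x' + y')^2 with x' + y' = (x + y)(cosh t + sinh t) = (x + y)e^t, so it becomes (x + y)^2 e^(2t)   [not invariant for t != 0]
(B) x^2 + y^2: (x cosh t + y sinh t)^2 + (x sinh t + y cosh t)^2 = (x^2 + y^2)(cosh^2 t + sinh^2 t) + 4xy sinh t cosh t = (x^2 + y^2) cosh 2t + 2xy sinh 2t   [not invariant for t != 0]
(C) x^2 - y^2: (x cosh t + y sinh t)^2 - (x sinh t + y cosh t)^2 = x^2(cosh^2 t - sinh^2 t) + 2xy(cosh t sinh t - sinh t cosh t) + y^2(sinh^2 t - cosh^2 t) = x^2 - y^2   [invariant, using cosh^2 t - sinh^2 t = 1]
(D) xy: (x cosh t + y sinh t)(x sinh t + y cosh t) = xy(cosh^2 t + sinh^2 t) + (x^2 + y^2) sinh t cosh t = xy cosh 2t + (x^2 + y^2)(sinh 2t)/2   [not invariant for t != 0]

Only (C) x^2 - y^2 is unchanged; it is the Minkowski form preserved by Lorentz boosts, just as x^2 + y^2 is preserved by ordinary rotations.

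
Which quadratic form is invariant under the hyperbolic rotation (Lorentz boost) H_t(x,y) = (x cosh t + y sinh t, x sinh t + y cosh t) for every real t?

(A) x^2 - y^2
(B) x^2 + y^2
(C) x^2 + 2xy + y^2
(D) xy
A

Write x' = x cosh t + y sinh t, y' = x sinh t + y cosh t and substitute into each option:
(A) x^2 - y^2: (x cosh t + y sinh t)^2 - (x sinh t + y cosh t)^2 = x^2(cosh^2 t - sinh^2 t) + 2xy(cosh t sinh t - sinh t cosh t) + y^2(sinh^2 t - cosh^2 t) = x^2 - y^2   [invariant, using cosh^2 t - sinh^2 t = 1]
(B) x^2 + y^2: (x cosh t + y sinh t)^2 + (x sinh t + y cosh t)^2 = (x^2 + y^2)(cosh^2 t + sinh^2 t) + 4xy sinh t cosh t = (x^2 + y^2) cosh 2t + 2xy sinh 2t   [not invariant for t != 0]
(C) x^2 + 2xy + y^2: (x' + y')^2 with x' + y' = (x + y)(cosh t + sinh t) = (x + y)e^t, so it becomes (x + y)^2 e^(2t)   [not invariant for t != 0]
(D) xy: (x cosh t + y sinh t)(x sinh t + y cosh t) = xy(cosh^2 t + sinh^2 t) + (x^2 + y^2) sinh t cosh t = xy cosh 2t + (x^2 + y^2)(sinh 2t)/2   [not invariant for t != 0]

Only (A) x^2 - y^2 is unchanged; it is the Minkowski form preserved by Lorentz boosts, just as x^2 + y^2 is preserved by ordinary rotations.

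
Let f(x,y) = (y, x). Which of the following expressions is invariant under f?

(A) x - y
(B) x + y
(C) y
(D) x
B

For f(x,y) = (y, x):
After applying f: x' = y, y' = x. So x' + y' = y + x = x + y.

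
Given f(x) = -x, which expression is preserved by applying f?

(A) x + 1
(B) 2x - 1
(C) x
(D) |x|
D

For f(x) = -x:
Applying f replaces x by -x. Since |-x| = |x|, the absolute value is unchanged by f, whereas x -> -x, 2x - 1 -> -2x - 1 and x + 1 -> -x + 1 all change.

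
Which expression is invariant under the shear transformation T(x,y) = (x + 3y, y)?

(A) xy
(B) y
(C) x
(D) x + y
B

Under the shear T(x,y) = (x + 3y, y):
Substitute the transformed coordinates into each option and compare with the original:
(A) xy  ->  (x + 3y)(y) = xy + 3y^2   [differs from xy: not invariant]
(B) y  ->  (y) = y   [equals y: invariant]
(C) x  ->  (x + 3y) = x + 3y   [differs from x: not invariant]
(D) x + y  ->  (x + 3y) + (y) = x + 4y   [differs from x + y: not invariant]

Only option (B), y, is unchanged by the transformation.
A horizontal shear moves points parallel to the x-axis, so the y-coordinate (and any function of y alone) is unchanged.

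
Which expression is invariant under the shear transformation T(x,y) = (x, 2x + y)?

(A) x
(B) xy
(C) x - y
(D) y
A

Under the shear T(x,y) = (x, 2x + y):
Substitute the transformed coordinates into each option and compare with the original:
(A) x  ->  (x) = x   [equals x: invariant]
(B) xy  ->  (x)(2x + y) = 2x^2 + xy   [differs from xy: not invariant]
(C) x - y  ->  (x) - (2x + y) = -x - y   [differs from x - y: not invariant]
(D) y  ->  (2x + y) = 2x + y   [differs from y: not invariant]

Only option (A), x, is unchanged by the transformation.
A vertical shear moves points parallel to the y-axis, so the x-coordinate (and any function of x alone) is unchanged.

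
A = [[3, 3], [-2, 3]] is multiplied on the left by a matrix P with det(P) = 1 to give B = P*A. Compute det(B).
15

By the multiplicative property of determinants, det(B) = det(P*A) = det(P) * det(A) = det(A),
so the determinant is invariant under multiplication by any determinant-1 matrix; we just need det(A).

det(A) = (3)(3) - (3)(-2) = 9 - (-6) = 15

Therefore det(B) = 1 * 15 = 15.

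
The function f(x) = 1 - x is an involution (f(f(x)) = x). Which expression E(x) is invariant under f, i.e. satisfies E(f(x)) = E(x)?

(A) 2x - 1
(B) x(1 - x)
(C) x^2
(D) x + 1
B

Replace x by f(x) = 1 - x in each option and simplify. As a quick numerical cross-check, also compare E(5) with E(f(5)) = E(-4).

(A) 2x - 1  ->  2(1 - x) - 1 = 1 - 2x; check: E(5) = 9 but E(-4) = -9.   [not invariant]
(B) x(1 - x)  ->  (1 - x)(1 - (1 - x)), which simplifies back to x(1 - x); check: E(5) = -20, E(-4) = -20.   [invariant]
(C) x^2  ->  (1 - x)^2 = (x - 1)^2; check: E(5) = 25 but E(-4) = 16.   [not invariant]
(D) x + 1  ->  (1 - x) + 1 = 2 - x; check: E(5) = 6 but E(-4) = -3.   [not invariant]

Only (B) is unchanged. E is symmetric under swapping x with f(x) = 1 - x, which is exactly what an involution does.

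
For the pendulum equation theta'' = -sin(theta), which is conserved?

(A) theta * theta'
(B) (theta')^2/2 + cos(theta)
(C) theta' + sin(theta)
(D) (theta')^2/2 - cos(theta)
D

A first integral I satisfies dI/dt = 0 along every solution. Differentiate each option and use the equation of motion:
(A) d/dt[theta * theta'] = (theta')^2 + theta theta'' = (theta')^2 - theta sin(theta), not identically 0
(B) d/dt[(theta')^2/2 + cos(theta)] = theta' theta'' - sin(theta) theta' = -2 theta' sin(theta), not identically 0
(C) d/dt[theta' + sin(theta)] = theta'' + cos(theta) theta' = -sin(theta) + theta' cos(theta), not identically 0
(D) d/dt[(theta')^2/2 - cos(theta)] = theta' theta'' + sin(theta) theta' = theta'(-sin(theta)) + theta' sin(theta) = 0

Only (D) has zero time-derivative. This is the total energy: kinetic (theta')^2/2 plus potential -cos(theta).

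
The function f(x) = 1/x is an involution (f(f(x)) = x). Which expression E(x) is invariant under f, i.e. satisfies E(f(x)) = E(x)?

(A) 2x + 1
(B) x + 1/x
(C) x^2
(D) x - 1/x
B

Replace x by f(x) = 1/x in each option and simplify. As a quick numerical cross-check, also compare E(5) with E(f(5)) = E(1/5).

(A) 2x + 1  ->  2(1/x) + 1 = (x + 2)/x; check: E(5) = 11 but E(1/5) = 7/5.   [not invariant]
(B) x + 1/x  ->  (1/x) + 1/(1/x), which simplifies back to x + 1/x; check: E(5) = 26/5, E(1/5) = 26/5.   [invariant]
(C) x^2  ->  (1/x)^2 = x^(-2); check: E(5) = 25 but E(1/5) = 1/25.   [not invariant]
(D) x - 1/x  ->  (1/x) - 1/(1/x) = -x + 1/x; check: E(5) = 24/5 but E(1/5) = -24/5.   [not invariant]

Only (B) is unchanged. E is symmetric under swapping x with f(x) = 1/x, which is exactly what an involution does.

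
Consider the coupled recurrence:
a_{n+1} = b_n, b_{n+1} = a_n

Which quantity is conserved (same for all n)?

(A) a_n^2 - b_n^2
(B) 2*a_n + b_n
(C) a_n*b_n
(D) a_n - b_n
C

Replace a_n by a_{n+1} = b_n and b_n by b_{n+1} = a_n in each option and simplify:
(A) a_n^2 - b_n^2  ->  (b_n)^2 - (a_n)^2 = -a_n^2 + b_n^2   [not conserved]
(B) 2*a_n + b_n  ->  2*(b_n) + (a_n) = a_n + 2*b_n   [not conserved]
(C) a_n*b_n  ->  (b_n)*(a_n) = a_n*b_n   [conserved]
(D) a_n - b_n  ->  (b_n) - (a_n) = -a_n + b_n   [not conserved]

Only (C) a_n*b_n returns to itself after one step, so it is the conserved quantity.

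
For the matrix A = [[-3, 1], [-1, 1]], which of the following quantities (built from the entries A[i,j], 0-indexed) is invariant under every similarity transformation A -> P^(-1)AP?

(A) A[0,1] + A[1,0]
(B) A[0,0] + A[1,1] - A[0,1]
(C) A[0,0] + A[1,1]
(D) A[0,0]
C

A[0,0] + A[1,1] is the trace of A. By the cyclic property of the trace, tr(P^(-1)AP) = tr(APP^(-1)) = tr(A), so it is the same for every matrix similar to A.

The other combinations are not similarity invariants. For example, take P = [[1, -1], [0, 1]] (det P = 1), so P^(-1) = [[1, 1], [0, 1]] and
B = P^(-1)AP = [[-4, 6], [-1, 2]].
Evaluating each option on A and on B:
(A) A[0,1] + A[1,0]: 0 for A, 5 for B -> changes
(B) A[0,0] + A[1,1] - A[0,1]: -3 for A, -8 for B -> changes
(C) A[0,0] + A[1,1]: -2 for A, -2 for B -> unchanged
(D) A[0,0]: -3 for A, -4 for B -> changes

Only (C) A[0,0] + A[1,1] = -2 survives (and it does so for every P, not just this one), so it is the invariant.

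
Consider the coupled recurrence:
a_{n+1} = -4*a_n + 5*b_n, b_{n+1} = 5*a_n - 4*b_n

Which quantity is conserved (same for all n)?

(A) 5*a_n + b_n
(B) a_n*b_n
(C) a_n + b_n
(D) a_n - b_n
C

Replace a_n by a_{n+1} = -4*a_n + 5*b_n and b_n by b_{n+1} = 5*a_n - 4*b_n in each option and simplify:
(A) 5*a_n + b_n  ->  5*(-4*a_n + 5*b_n) + (5*a_n - 4*b_n) = -15*a_n + 21*b_n   [not conserved]
(B) a_n*b_n  ->  (-4*a_n + 5*b_n)*(5*a_n - 4*b_n) = -20*a_n^2 + 41*a_n*b_n - 20*b_n^2   [not conserved]
(C) a_n + b_n  ->  (-4*a_n + 5*b_n) + (5*a_n - 4*b_n) = a_n + b_n   [conserved]
(D) a_n - b_n  ->  (-4*a_n + 5*b_n) - (5*a_n - 4*b_n) = -9*a_n + 9*b_n   [not conserved]

Only (C) a_n + b_n returns to itself after one step, so it is the conserved quantity.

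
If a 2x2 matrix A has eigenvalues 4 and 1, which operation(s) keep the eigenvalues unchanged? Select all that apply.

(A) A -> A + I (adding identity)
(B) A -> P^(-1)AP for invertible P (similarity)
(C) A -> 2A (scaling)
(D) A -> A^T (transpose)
B and D

Eigenvalues are preserved by:
1. Similarity transformations: A -> P^(-1)AP (same characteristic polynomial)
2. Transpose: A^T has the same eigenvalues as A

Eigenvalues are NOT preserved by:
- Adding identity: eigenvalues become 4+1, 1+1
- Scaling: eigenvalues become 8, 2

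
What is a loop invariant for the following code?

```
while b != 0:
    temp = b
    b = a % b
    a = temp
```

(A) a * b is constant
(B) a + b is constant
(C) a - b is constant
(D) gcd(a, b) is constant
D

A loop invariant must hold before the first iteration and be re-established by every execution of the body.

(D) gcd(a, b) is constant: One iteration replaces (a, b) by (b, a mod b). Since a mod b = a - q*b for an integer q, any common divisor of a and b divides b and a mod b, and conversely; hence gcd(b, a mod b) = gcd(a, b). For instance (32, 11) -> (11, 10) keeps gcd = 1. At exit b = 0 and a = gcd of the original inputs.

The other options fail:
(A) a * b is constant: e.g. (a, b) = (32, 11) -> (11, 10): the product goes from 352 to 110.
(B) a + b is constant: e.g. (a, b) = (32, 11) -> (11, 10): the sum goes from 43 to 21.
(C) a - b is constant: e.g. (a, b) = (32, 11) -> (11, 10): the difference goes from 21 to 1.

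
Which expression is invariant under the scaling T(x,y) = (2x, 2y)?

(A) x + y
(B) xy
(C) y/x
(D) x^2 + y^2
C

Under the uniform scaling T(x,y) = (2x, 2y):
Substitute the transformed coordinates into each option and compare with the original:
(A) x + y  ->  (2x) + (2y) = 2x + 2y   [differs from x + y: not invariant]
(B) xy  ->  (2x)(2y) = 4xy   [differs from xy: not invariant]
(C) y/x  ->  (2y)/(2x) = y/x   [equals y/x: invariant]
(D) x^2 + y^2  ->  (2x)^2 + (2y)^2 = 4x^2 + 4y^2   [differs from x^2 + y^2: not invariant]

Only option (C), y/x, is unchanged by the transformation.
The common factor 2 cancels in a ratio of coordinates, while sums, products and sums of squares pick up factors of 2 or 4.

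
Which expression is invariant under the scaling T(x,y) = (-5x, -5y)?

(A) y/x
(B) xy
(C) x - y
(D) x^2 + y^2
A

Under the uniform scaling T(x,y) = (-5x, -5y):
Substitute the transformed coordinates into each option and compare with the original:
(A) y/x  ->  (-5y)/(-5x) = y/x   [equals y/x: invariant]
(B) xy  ->  (-5x)(-5y) = 25xy   [differs from xy: not invariant]
(C) x - y  ->  (-5x) - (-5y) = -5x + 5y   [differs from x - y: not invariant]
(D) x^2 + y^2  ->  (-5x)^2 + (-5y)^2 = 25x^2 + 25y^2   [differs from x^2 + y^2: not invariant]

Only option (A), y/x, is unchanged by the transformation.
The common factor -5 cancels in a ratio of coordinates, while sums, products and sums of squares pick up factors of -5 or 25.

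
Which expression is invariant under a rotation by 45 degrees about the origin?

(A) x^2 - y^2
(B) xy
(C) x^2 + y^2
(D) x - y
C

A rotation by 45 degrees sends (x, y) to (sqrt(2)x/2 - sqrt(2)y/2, sqrt(2)x/2 + sqrt(2)y/2).
Substitute the transformed coordinates into each option and compare with the original:
(A) x^2 - y^2  ->  (sqrt(2)x/2 - sqrt(2)y/2)^2 - (sqrt(2)x/2 + sqrt(2)y/2)^2 = -2xy   [differs from x^2 - y^2: not invariant]
(B) xy  ->  (sqrt(2)x/2 - sqrt(2)y/2)(sqrt(2)x/2 + sqrt(2)y/2) = x^2/2 - y^2/2   [differs from xy: not invariant]
(C) x^2 + y^2  ->  (sqrt(2)x/2 - sqrt(2)y/2)^2 + (sqrt(2)x/2 + sqrt(2)y/2)^2 = x^2 + y^2   [equals x^2 + y^2: invariant]
(D) x - y  ->  (sqrt(2)x/2 - sqrt(2)y/2) - (sqrt(2)x/2 + sqrt(2)y/2) = -sqrt(2)y   [differs from x - y: not invariant]

Only option (C), x^2 + y^2, is unchanged by the transformation.
Geometrically, x^2 + y^2 is the squared distance from the origin, which every rotation about the origin preserves.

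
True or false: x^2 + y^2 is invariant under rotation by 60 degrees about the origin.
True

Applying rotation by 60 degrees: x' = x*cos(60 degrees) - y*sin(60 degrees) = x/2 - sqrt(3)y/2, y' = x*sin(60 degrees) + y*cos(60 degrees) = sqrt(3)x/2 + y/2

Substituting into x^2 + y^2:
(x/2 - sqrt(3)y/2)^2 + (sqrt(3)x/2 + y/2)^2
= x^2 + y^2

This equals the original expression x^2 + y^2, so it IS invariant.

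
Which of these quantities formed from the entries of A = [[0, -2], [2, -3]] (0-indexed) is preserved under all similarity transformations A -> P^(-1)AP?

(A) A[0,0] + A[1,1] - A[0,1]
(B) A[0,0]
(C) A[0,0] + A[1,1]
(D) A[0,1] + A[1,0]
C

A[0,0] + A[1,1] is the trace of A. By the cyclic property of the trace, tr(P^(-1)AP) = tr(APP^(-1)) = tr(A), so it is the same for every matrix similar to A.

The other combinations are not similarity invariants. For example, take P = [[2, 1], [1, 1]] (det P = 1), so P^(-1) = [[1, -1], [-1, 2]] and
B = P^(-1)AP = [[-3, -1], [4, 0]].
Evaluating each option on A and on B:
(A) A[0,0] + A[1,1] - A[0,1]: -1 for A, -2 for B -> changes
(B) A[0,0]: 0 for A, -3 for B -> changes
(C) A[0,0] + A[1,1]: -3 for A, -3 for B -> unchanged
(D) A[0,1] + A[1,0]: 0 for A, 3 for B -> changes

Only (C) A[0,0] + A[1,1] = -3 survives (and it does so for every P, not just this one), so it is the invariant.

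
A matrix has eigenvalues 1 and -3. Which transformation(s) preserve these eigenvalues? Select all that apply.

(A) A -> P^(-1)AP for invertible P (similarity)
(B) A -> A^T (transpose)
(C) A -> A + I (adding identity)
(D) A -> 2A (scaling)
A and B

Eigenvalues are preserved by:
1. Similarity transformations: A -> P^(-1)AP (same characteristic polynomial)
2. Transpose: A^T has the same eigenvalues as A

Eigenvalues are NOT preserved by:
- Adding identity: eigenvalues become 1+1, -3+1
- Scaling: eigenvalues become 2, -6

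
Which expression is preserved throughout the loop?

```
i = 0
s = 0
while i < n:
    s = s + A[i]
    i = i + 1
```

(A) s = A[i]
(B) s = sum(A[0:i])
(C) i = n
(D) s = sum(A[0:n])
B

A loop invariant must hold before the first iteration and be re-established by every execution of the body.

(B) s = sum(A[0:i]): Initially i = 0 and s = 0 = sum of the empty slice A[0:0]. If s = sum(A[0:i]) holds at the top of an iteration, the body sets s to sum(A[0:i]) + A[i] = sum(A[0:i+1]) and then i to i+1, so s = sum(A[0:i]) holds again. At exit i = n, giving s = sum(A[0:n]).

The other options fail:
(A) s = A[i]: after the first iteration s = A[0] but i = 1, so s = A[i] compares s with the wrong element (and fails in general).
(C) i = n: false initially (i = 0); it is the exit condition, not an invariant.
(D) s = sum(A[0:n]): false before the loop (s = 0, not the full sum) -- it only becomes true at exit.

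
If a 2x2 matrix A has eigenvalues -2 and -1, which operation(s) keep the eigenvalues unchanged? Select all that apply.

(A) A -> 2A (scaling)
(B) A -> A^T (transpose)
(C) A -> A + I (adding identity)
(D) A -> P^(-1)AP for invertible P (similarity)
B and D

Eigenvalues are preserved by:
1. Similarity transformations: A -> P^(-1)AP (same characteristic polynomial)
2. Transpose: A^T has the same eigenvalues as A

Eigenvalues are NOT preserved by:
- Adding identity: eigenvalues become -2+1, -1+1
- Scaling: eigenvalues become -4, -2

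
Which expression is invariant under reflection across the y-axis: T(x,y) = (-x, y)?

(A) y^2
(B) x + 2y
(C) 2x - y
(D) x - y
A

The map is reflection across the y-axis: T(x,y) = (-x, y).
Substitute the transformed coordinates into each option and compare with the original:
(A) y^2  ->  (y)^2 = y^2   [equals y^2: invariant]
(B) x + 2y  ->  (-x) + 2(y) = -x + 2y   [differs from x + 2y: not invariant]
(C) 2x - y  ->  2(-x) - (y) = -2x - y   [differs from 2x - y: not invariant]
(D) x - y  ->  (-x) - (y) = -x - y   [differs from x - y: not invariant]

Only option (A), y^2, is unchanged by the transformation.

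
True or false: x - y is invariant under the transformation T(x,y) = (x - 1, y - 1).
True

Substitute T(x,y) = (x - 1, y - 1) into the expression and compare with the original.

Original: x - y
After applying T: (x - 1) - (y - 1) = x - y

This is identical to the original x - y, so the expression is invariant.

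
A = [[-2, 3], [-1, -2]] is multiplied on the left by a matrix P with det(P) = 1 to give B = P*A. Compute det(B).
7

By the multiplicative property of determinants, det(B) = det(P*A) = det(P) * det(A) = det(A),
so the determinant is invariant under multiplication by any determinant-1 matrix; we just need det(A).

det(A) = (-2)(-2) - (3)(-1) = 4 - (-3) = 7

Therefore det(B) = 1 * 7 = 7.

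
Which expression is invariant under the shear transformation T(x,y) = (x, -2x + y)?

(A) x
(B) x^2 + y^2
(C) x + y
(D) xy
A

Under the shear T(x,y) = (x, -2x + y):
Substitute the transformed coordinates into each option and compare with the original:
(A) x  ->  (x) = x   [equals x: invariant]
(B) x^2 + y^2  ->  (x)^2 + (-2x + y)^2 = 5x^2 - 4xy + y^2   [differs from x^2 + y^2: not invariant]
(C) x + y  ->  (x) + (-2x + y) = -x + y   [differs from x + y: not invariant]
(D) xy  ->  (x)(-2x + y) = -2x^2 + xy   [differs from xy: not invariant]

Only option (A), x, is unchanged by the transformation.
A vertical shear moves points parallel to the y-axis, so the x-coordinate (and any function of x alone) is unchanged.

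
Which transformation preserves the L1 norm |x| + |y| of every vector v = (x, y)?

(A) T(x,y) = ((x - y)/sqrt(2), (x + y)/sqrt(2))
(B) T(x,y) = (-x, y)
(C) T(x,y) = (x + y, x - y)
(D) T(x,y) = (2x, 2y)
B

A transformation preserves a norm if ||T(v)|| = ||v|| for every v; a single vector where the norm changes rules an option out.

(A) T(x,y) = ((x - y)/sqrt(2), (x + y)/sqrt(2)): v = (1, 0) has norm |1| + |0| = 1, but T(v) = (sqrt(2)/2, sqrt(2)/2) has norm sqrt(2) -- not preserved.
(B) T(x,y) = (-x, y): preserves the norm -- it only permutes the coordinates and/or flips signs, which leaves |x| + |y| unchanged.
(C) T(x,y) = (x + y, x - y): v = (1, 0) has norm |1| + |0| = 1, but T(v) = (1, 1) has norm 2 -- not preserved.
(D) T(x,y) = (2x, 2y): v = (1, 0) has norm |1| + |0| = 1, but T(v) = (2, 0) has norm 2 -- not preserved.

Therefore the answer is (B).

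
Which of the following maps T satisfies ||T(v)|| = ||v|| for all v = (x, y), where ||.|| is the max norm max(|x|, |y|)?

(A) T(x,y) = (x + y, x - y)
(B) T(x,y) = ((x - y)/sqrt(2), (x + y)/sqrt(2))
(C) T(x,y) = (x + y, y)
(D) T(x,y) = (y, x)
D

A transformation preserves a norm if ||T(v)|| = ||v|| for every v; a single vector where the norm changes rules an option out.

(A) T(x,y) = (x + y, x - y): v = (1, 1) has norm max(|1|, |1|) = 1, but T(v) = (2, 0) has norm 2 -- not preserved.
(B) T(x,y) = ((x - y)/sqrt(2), (x + y)/sqrt(2)): v = (1, 0) has norm max(|1|, |0|) = 1, but T(v) = (sqrt(2)/2, sqrt(2)/2) has norm sqrt(2)/2 -- not preserved.
(C) T(x,y) = (x + y, y): v = (1, 1) has norm max(|1|, |1|) = 1, but T(v) = (2, 1) has norm 2 -- not preserved.
(D) T(x,y) = (y, x): preserves the norm -- it only permutes the coordinates and/or flips signs, which leaves max(|x|, |y|) unchanged.

Therefore the answer is (D).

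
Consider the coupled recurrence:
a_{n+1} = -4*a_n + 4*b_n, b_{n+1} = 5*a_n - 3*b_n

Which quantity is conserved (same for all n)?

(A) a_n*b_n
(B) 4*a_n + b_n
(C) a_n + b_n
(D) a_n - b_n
C

Replace a_n by a_{n+1} = -4*a_n + 4*b_n and b_n by b_{n+1} = 5*a_n - 3*b_n in each option and simplify:
(A) a_n*b_n  ->  (-4*a_n + 4*b_n)*(5*a_n - 3*b_n) = -20*a_n^2 + 32*a_n*b_n - 12*b_n^2   [not conserved]
(B) 4*a_n + b_n  ->  4*(-4*a_n + 4*b_n) + (5*a_n - 3*b_n) = -11*a_n + 13*b_n   [not conserved]
(C) a_n + b_n  ->  (-4*a_n + 4*b_n) + (5*a_n - 3*b_n) = a_n + b_n   [conserved]
(D) a_n - b_n  ->  (-4*a_n + 4*b_n) - (5*a_n - 3*b_n) = -9*a_n + 7*b_n   [not conserved]

Only (C) a_n + b_n returns to itself after one step, so it is the conserved quantity.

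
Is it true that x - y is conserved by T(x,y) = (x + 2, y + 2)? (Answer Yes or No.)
Yes

Substitute T(x,y) = (x + 2, y + 2) into the expression and compare with the original.

Original: x - y
After applying T: (x + 2) - (y + 2) = x - y

This is identical to the original x - y, so the expression is invariant.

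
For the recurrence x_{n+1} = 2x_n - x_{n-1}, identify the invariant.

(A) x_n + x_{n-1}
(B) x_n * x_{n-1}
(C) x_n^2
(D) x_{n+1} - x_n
D

For the recurrence x_{n+1} = 2x_n - x_{n-1}:

If x_{n+1} = 2x_n - x_{n-1}, then:
x_{n+1} - x_n = x_n - x_{n-1}
The first difference is constant throughout the sequence.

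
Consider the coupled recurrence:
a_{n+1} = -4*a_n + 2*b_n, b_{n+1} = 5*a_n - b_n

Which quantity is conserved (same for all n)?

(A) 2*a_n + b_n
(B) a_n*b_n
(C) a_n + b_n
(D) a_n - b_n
C

Replace a_n by a_{n+1} = -4*a_n + 2*b_n and b_n by b_{n+1} = 5*a_n - b_n in each option and simplify:
(A) 2*a_n + b_n  ->  2*(-4*a_n + 2*b_n) + (5*a_n - b_n) = -3*a_n + 3*b_n   [not conserved]
(B) a_n*b_n  ->  (-4*a_n + 2*b_n)*(5*a_n - b_n) = -20*a_n^2 + 14*a_n*b_n - 2*b_n^2   [not conserved]
(C) a_n + b_n  ->  (-4*a_n + 2*b_n) + (5*a_n - b_n) = a_n + b_n   [conserved]
(D) a_n - b_n  ->  (-4*a_n + 2*b_n) - (5*a_n - b_n) = -9*a_n + 3*b_n   [not conserved]

Only (C) a_n + b_n returns to itself after one step, so it is the conserved quantity.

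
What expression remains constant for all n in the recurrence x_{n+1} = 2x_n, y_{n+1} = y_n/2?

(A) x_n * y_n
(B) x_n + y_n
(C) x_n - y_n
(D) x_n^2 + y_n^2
A

For the recurrence x_{n+1} = 2x_n, y_{n+1} = y_n/2:

x_{n+1} * y_{n+1} = (2x_n) * (y_n/2) = x_n * y_n
The product is conserved.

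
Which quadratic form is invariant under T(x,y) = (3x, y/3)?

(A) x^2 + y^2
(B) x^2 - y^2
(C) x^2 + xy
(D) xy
D

T multiplies x by 3 and divides y by 3.
Substitute the transformed coordinates into each option and compare with the original:
(A) x^2 + y^2  ->  (3x)^2 + (y/3)^2 = 9x^2 + y^2/9   [differs from x^2 + y^2: not invariant]
(B) x^2 - y^2  ->  (3x)^2 - (y/3)^2 = 9x^2 - y^2/9   [differs from x^2 - y^2: not invariant]
(C) x^2 + xy  ->  (3x)^2 + (3x)(y/3) = 9x^2 + xy   [differs from x^2 + xy: not invariant]
(D) xy  ->  (3x)(y/3) = xy   [equals xy: invariant]

Only option (D), xy, is unchanged by the transformation.
The factors 3 and 1/3 cancel only in the pure product xy.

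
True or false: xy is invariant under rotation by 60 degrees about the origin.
False

Applying rotation by 60 degrees: x' = x*cos(60 degrees) - y*sin(60 degrees) = x/2 - sqrt(3)y/2, y' = x*sin(60 degrees) + y*cos(60 degrees) = sqrt(3)x/2 + y/2

Substituting into xy:
(x/2 - sqrt(3)y/2)(sqrt(3)x/2 + y/2)
= sqrt(3)x^2/4 - xy/2 - sqrt(3)y^2/4

This differs from the original expression xy, so it is NOT invariant.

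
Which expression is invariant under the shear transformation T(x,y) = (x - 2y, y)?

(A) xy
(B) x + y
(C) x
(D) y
D

Under the shear T(x,y) = (x - 2y, y):
Substitute the transformed coordinates into each option and compare with the original:
(A) xy  ->  (x - 2y)(y) = xy - 2y^2   [differs from xy: not invariant]
(B) x + y  ->  (x - 2y) + (y) = x - y   [differs from x + y: not invariant]
(C) x  ->  (x - 2y) = x - 2y   [differs from x: not invariant]
(D) y  ->  (y) = y   [equals y: invariant]

Only option (D), y, is unchanged by the transformation.
A horizontal shear moves points parallel to the x-axis, so the y-coordinate (and any function of y alone) is unchanged.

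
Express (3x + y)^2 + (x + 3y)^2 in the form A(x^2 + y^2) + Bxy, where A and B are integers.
10(x^2 + y^2) + 12xy

Expanding: (3x + y)^2 = 9x^2 + 6xy + y^2
(x + 3y)^2 = x^2 + 6xy + 9y^2
Sum = (9+1)(x^2+y^2) + 12xy = 10(x^2 + y^2) + 12xy
This is symmetric in x and y.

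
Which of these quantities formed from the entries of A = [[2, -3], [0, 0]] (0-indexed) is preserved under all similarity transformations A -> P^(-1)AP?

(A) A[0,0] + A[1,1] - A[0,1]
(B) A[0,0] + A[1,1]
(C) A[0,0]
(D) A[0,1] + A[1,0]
B

A[0,0] + A[1,1] is the trace of A. By the cyclic property of the trace, tr(P^(-1)AP) = tr(APP^(-1)) = tr(A), so it is the same for every matrix similar to A.

The other combinations are not similarity invariants. For example, take P = [[2, 1], [1, 1]] (det P = 1), so P^(-1) = [[1, -1], [-1, 2]] and
B = P^(-1)AP = [[1, -1], [-1, 1]].
Evaluating each option on A and on B:
(A) A[0,0] + A[1,1] - A[0,1]: 5 for A, 3 for B -> changes
(B) A[0,0] + A[1,1]: 2 for A, 2 for B -> unchanged
(C) A[0,0]: 2 for A, 1 for B -> changes
(D) A[0,1] + A[1,0]: -3 for A, -2 for B -> changes

Only (B) A[0,0] + A[1,1] = 2 survives (and it does so for every P, not just this one), so it is the invariant.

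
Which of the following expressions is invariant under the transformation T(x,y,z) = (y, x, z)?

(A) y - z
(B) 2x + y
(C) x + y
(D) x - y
C

Apply T(x,y,z) = (y, x, z) to each option, i.e. replace (x, y, z) by the transformed coordinates.
Substitute the transformed coordinates into each option and compare with the original:
(A) y - z  ->  (x) - (z) = x - z   [differs from y - z: not invariant]
(B) 2x + y  ->  2(y) + (x) = x + 2y   [differs from 2x + y: not invariant]
(C) x + y  ->  (y) + (x) = x + y   [equals x + y: invariant]
(D) x - y  ->  (y) - (x) = -x + y   [differs from x - y: not invariant]

Only option (C), x + y, is unchanged by the transformation.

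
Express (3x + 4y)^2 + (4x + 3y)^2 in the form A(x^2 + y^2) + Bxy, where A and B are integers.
25(x^2 + y^2) + 48xy

Expanding: (3x + 4y)^2 = 9x^2 + 24xy + 16y^2
(4x + 3y)^2 = 16x^2 + 24xy + 9y^2
Sum = (9+16)(x^2+y^2) + 48xy = 25(x^2 + y^2) + 48xy
This is symmetric in x and y.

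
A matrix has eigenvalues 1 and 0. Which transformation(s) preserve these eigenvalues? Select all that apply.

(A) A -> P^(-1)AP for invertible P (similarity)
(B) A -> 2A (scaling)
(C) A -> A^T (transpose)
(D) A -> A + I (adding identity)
A and C

Eigenvalues are preserved by:
1. Similarity transformations: A -> P^(-1)AP (same characteristic polynomial)
2. Transpose: A^T has the same eigenvalues as A

Eigenvalues are NOT preserved by:
- Adding identity: eigenvalues become 1+1, 0+1
- Scaling: eigenvalues become 2, 0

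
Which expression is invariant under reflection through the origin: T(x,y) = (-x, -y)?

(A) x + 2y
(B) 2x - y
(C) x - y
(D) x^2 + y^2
D

The map is reflection through the origin: T(x,y) = (-x, -y).
Substitute the transformed coordinates into each option and compare with the original:
(A) x + 2y  ->  (-x) + 2(-y) = -x - 2y   [differs from x + 2y: not invariant]
(B) 2x - y  ->  2(-x) - (-y) = -2x + y   [differs from 2x - y: not invariant]
(C) x - y  ->  (-x) - (-y) = -x + y   [differs from x - y: not invariant]
(D) x^2 + y^2  ->  (-x)^2 + (-y)^2 = x^2 + y^2   [equals x^2 + y^2: invariant]

Only option (D), x^2 + y^2, is unchanged by the transformation.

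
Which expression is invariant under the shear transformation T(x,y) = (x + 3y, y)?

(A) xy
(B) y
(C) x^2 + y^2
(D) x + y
B

Under the shear T(x,y) = (x + 3y, y):
Substitute the transformed coordinates into each option and compare with the original:
(A) xy  ->  (x + 3y)(y) = xy + 3y^2   [differs from xy: not invariant]
(B) y  ->  (y) = y   [equals y: invariant]
(C) x^2 + y^2  ->  (x + 3y)^2 + (y)^2 = x^2 + 6xy + 10y^2   [differs from x^2 + y^2: not invariant]
(D) x + y  ->  (x + 3y) + (y) = x + 4y   [differs from x + y: not invariant]

Only option (B), y, is unchanged by the transformation.
A horizontal shear moves points parallel to the x-axis, so the y-coordinate (and any function of y alone) is unchanged.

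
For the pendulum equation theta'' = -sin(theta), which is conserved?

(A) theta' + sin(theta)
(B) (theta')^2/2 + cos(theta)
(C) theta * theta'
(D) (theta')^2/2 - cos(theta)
D

A first integral I satisfies dI/dt = 0 along every solution. Differentiate each option and use the equation of motion:
(A) d/dt[theta' + sin(theta)] = theta'' + cos(theta) theta' = -sin(theta) + theta' cos(theta), not identically 0
(B) d/dt[(theta')^2/2 + cos(theta)] = theta' theta'' - sin(theta) theta' = -2 theta' sin(theta), not identically 0
(C) d/dt[theta * theta'] = (theta')^2 + theta theta'' = (theta')^2 - theta sin(theta), not identically 0
(D) d/dt[(theta')^2/2 - cos(theta)] = theta' theta'' + sin(theta) theta' = theta'(-sin(theta)) + theta' sin(theta) = 0

Only (D) has zero time-derivative. This is the total energy: kinetic (theta')^2/2 plus potential -cos(theta).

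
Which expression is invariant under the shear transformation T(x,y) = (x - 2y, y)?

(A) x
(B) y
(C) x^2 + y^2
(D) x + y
B

Under the shear T(x,y) = (x - 2y, y):
Substitute the transformed coordinates into each option and compare with the original:
(A) x  ->  (x - 2y) = x - 2y   [differs from x: not invariant]
(B) y  ->  (y) = y   [equals y: invariant]
(C) x^2 + y^2  ->  (x - 2y)^2 + (y)^2 = x^2 - 4xy + 5y^2   [differs from x^2 + y^2: not invariant]
(D) x + y  ->  (x - 2y) + (y) = x - y   [differs from x + y: not invariant]

Only option (B), y, is unchanged by the transformation.
A horizontal shear moves points parallel to the x-axis, so the y-coordinate (and any function of y alone) is unchanged.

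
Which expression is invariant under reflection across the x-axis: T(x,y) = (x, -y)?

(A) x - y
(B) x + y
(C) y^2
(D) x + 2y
C

The map is reflection across the x-axis: T(x,y) = (x, -y).
Substitute the transformed coordinates into each option and compare with the original:
(A) x - y  ->  (x) - (-y) = x + y   [differs from x - y: not invariant]
(B) x + y  ->  (x) + (-y) = x - y   [differs from x + y: not invariant]
(C) y^2  ->  (-y)^2 = y^2   [equals y^2: invariant]
(D) x + 2y  ->  (x) + 2(-y) = x - 2y   [differs from x + 2y: not invariant]

Only option (C), y^2, is unchanged by the transformation.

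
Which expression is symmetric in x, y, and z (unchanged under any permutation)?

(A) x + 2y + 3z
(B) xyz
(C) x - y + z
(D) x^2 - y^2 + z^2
B

A symmetric expression is unchanged when the variables are permuted; here the transformation to test is the swap (x, y) -> (y, x).
A symmetric expression must survive every permutation; the single swap x <-> y already eliminates the distractors, and the keyed expression is also unchanged by x <-> z and y <-> z (each variable enters it in exactly the same way).
Substitute the transformed coordinates into each option and compare with the original:
(A) x + 2y + 3z  ->  (y) + 2(x) + 3z = 2x + y + 3z   [differs from x + 2y + 3z: not invariant]
(B) xyz  ->  (y)(x)z = xyz   [equals xyz: invariant]
(C) x - y + z  ->  (y) - (x) + z = -x + y + z   [differs from x - y + z: not invariant]
(D) x^2 - y^2 + z^2  ->  (y)^2 - (x)^2 + z^2 = -x^2 + y^2 + z^2   [differs from x^2 - y^2 + z^2: not invariant]

Only option (B), xyz, is unchanged by the transformation.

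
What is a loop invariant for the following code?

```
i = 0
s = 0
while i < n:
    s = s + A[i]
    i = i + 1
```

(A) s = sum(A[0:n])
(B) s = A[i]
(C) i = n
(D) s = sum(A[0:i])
D

A loop invariant must hold before the first iteration and be re-established by every execution of the body.

(D) s = sum(A[0:i]): Initially i = 0 and s = 0 = sum of the empty slice A[0:0]. If s = sum(A[0:i]) holds at the top of an iteration, the body sets s to sum(A[0:i]) + A[i] = sum(A[0:i+1]) and then i to i+1, so s = sum(A[0:i]) holds again. At exit i = n, giving s = sum(A[0:n]).

The other options fail:
(A) s = sum(A[0:n]): false before the loop (s = 0, not the full sum) -- it only becomes true at exit.
(B) s = A[i]: after the first iteration s = A[0] but i = 1, so s = A[i] compares s with the wrong element (and fails in general).
(C) i = n: false initially (i = 0); it is the exit condition, not an invariant.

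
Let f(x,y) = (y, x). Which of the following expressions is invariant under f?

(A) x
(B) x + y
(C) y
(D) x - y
B

For f(x,y) = (y, x):
After applying f: x' = y, y' = x. So x' + y' = y + x = x + y.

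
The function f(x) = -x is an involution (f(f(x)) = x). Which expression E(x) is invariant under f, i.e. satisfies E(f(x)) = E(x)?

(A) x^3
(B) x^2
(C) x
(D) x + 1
B

Replace x by f(x) = -x in each option and simplify. As a quick numerical cross-check, also compare E(5) with E(f(5)) = E(-5).

(A) x^3  ->  (-x)^3 = -x^3; check: E(5) = 125 but E(-5) = -125.   [not invariant]
(B) x^2  ->  (-x)^2, which simplifies back to x^2; check: E(5) = 25, E(-5) = 25.   [invariant]
(C) x  ->  (-x) = -x; check: E(5) = 5 but E(-5) = -5.   [not invariant]
(D) x + 1  ->  (-x) + 1 = 1 - x; check: E(5) = 6 but E(-5) = -4.   [not invariant]

Only (B) is unchanged. E is symmetric under swapping x with f(x) = -x, which is exactly what an involution does.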